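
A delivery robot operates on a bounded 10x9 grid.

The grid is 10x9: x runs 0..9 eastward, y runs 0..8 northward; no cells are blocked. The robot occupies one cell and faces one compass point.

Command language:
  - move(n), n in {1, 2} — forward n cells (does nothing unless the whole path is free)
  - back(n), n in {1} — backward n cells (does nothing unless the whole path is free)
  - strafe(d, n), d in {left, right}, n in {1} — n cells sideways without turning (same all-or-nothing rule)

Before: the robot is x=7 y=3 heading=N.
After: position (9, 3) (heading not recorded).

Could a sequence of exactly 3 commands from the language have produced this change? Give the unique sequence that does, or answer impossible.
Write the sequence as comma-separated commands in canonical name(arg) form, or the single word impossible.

key: the third strafe(right, 1) would leave the grid, so it does nothing
start: x=7 y=3 heading=N
t=1 strafe(right, 1) ⇒ x=8 y=3 heading=N
t=2 strafe(right, 1) ⇒ x=9 y=3 heading=N
t=3 strafe(right, 1) ⇒ x=9 y=3 heading=N
no other 3-command option fits: unique.

strafe(right, 1), strafe(right, 1), strafe(right, 1)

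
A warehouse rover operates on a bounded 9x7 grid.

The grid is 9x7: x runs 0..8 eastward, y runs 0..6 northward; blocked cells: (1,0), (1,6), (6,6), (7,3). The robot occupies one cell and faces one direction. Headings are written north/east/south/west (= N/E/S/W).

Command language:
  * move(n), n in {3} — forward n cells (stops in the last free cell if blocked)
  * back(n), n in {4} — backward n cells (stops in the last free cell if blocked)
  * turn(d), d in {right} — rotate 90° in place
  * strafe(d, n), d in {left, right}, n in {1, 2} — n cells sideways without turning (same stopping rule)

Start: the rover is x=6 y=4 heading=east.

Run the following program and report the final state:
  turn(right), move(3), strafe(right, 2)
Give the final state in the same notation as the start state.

x=4 y=1 heading=south

initial: x=6 y=4 heading=east
t=1 turn(right) ⇒ x=6 y=4 heading=south
t=2 move(3) ⇒ x=6 y=1 heading=south
t=3 strafe(right, 2) ⇒ x=4 y=1 heading=south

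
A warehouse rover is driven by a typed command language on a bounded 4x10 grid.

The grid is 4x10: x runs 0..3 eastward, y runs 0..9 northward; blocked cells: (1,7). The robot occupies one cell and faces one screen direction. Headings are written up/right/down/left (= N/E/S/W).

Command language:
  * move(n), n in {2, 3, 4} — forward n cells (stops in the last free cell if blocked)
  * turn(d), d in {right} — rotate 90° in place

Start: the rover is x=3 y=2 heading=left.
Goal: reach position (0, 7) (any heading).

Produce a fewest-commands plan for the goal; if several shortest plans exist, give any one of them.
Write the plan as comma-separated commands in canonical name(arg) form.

move(3), turn(right), move(3), move(2)

start: x=3 y=2 heading=left
step 1 (move(3)): x=0 y=2 heading=left
step 2 (turn(right)): x=0 y=2 heading=up
step 3 (move(3)): x=0 y=5 heading=up
step 4 (move(2)): x=0 y=7 heading=up
shorter routes all fall short; 4 is best.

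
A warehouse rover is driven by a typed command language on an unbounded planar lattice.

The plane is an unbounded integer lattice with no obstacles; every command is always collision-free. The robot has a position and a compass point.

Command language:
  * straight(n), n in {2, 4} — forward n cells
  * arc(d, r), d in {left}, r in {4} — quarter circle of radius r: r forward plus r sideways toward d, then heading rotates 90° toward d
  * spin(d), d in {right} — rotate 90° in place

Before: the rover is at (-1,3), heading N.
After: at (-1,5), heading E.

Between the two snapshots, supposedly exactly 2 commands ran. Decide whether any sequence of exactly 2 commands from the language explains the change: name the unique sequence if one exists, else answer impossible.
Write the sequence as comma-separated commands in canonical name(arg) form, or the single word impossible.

key: cell and facing (now E) both changed — the 2 commands mix motion and turning
initial: at (-1,3), heading N
1. straight(2) → at (-1,5), heading N
2. spin(right) → at (-1,5), heading E
all 16 alternatives checked — unique.

straight(2), spin(right)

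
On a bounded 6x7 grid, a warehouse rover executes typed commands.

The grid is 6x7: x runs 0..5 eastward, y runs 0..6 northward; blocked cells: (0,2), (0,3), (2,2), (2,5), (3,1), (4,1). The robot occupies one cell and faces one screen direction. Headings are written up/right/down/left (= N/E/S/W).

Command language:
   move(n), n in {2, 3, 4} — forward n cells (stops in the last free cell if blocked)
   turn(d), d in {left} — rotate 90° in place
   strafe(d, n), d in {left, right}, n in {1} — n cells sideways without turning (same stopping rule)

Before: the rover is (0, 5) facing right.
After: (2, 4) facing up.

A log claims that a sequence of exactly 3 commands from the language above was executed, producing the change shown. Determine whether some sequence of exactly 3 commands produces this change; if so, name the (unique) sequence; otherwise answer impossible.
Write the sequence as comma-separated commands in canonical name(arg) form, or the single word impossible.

key: position moved to (2,4) AND the heading swung to N — translation plus rotation needed
t0: (0, 5) facing right
1. strafe(right, 1) → (0, 4) facing right
2. move(2) → (2, 4) facing right
3. turn(left) → (2, 4) facing up
no other 3-command option fits: unique.

strafe(right, 1), move(2), turn(left)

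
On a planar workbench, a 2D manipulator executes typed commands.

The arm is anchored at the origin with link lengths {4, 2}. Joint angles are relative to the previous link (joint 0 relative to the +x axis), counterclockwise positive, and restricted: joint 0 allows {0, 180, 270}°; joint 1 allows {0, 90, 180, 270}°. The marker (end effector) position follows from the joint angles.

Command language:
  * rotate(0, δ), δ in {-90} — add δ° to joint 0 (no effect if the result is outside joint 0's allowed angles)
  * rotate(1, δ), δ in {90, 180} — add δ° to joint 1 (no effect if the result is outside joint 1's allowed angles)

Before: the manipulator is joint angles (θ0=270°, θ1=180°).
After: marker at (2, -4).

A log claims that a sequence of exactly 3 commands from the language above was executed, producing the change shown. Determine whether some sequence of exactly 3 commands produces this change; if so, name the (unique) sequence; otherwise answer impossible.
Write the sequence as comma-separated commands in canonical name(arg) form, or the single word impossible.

start: joint angles (θ0=270°, θ1=180°)
t=1 rotate(1, 90) ⇒ joint angles (θ0=270°, θ1=270°)
t=2 rotate(1, 90) ⇒ joint angles (θ0=270°, θ1=0°)
t=3 rotate(1, 90) ⇒ joint angles (θ0=270°, θ1=90°)
no rival 3-sequence matches.

rotate(1, 90), rotate(1, 90), rotate(1, 90)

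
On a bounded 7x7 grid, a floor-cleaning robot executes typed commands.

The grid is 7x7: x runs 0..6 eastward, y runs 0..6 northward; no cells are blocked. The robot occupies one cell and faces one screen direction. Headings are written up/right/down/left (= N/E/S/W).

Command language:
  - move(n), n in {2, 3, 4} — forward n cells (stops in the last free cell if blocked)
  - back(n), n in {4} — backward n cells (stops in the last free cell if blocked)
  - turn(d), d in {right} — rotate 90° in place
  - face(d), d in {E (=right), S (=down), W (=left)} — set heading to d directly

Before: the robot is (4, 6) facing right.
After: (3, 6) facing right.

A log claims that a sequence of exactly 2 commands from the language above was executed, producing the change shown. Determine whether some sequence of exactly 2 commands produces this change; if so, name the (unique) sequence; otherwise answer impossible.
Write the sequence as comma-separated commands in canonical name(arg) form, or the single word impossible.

back(4), move(3)

key: heading stays E — no command in the sequence turns
begin: (4, 6) facing right
step 1 (back(4)): (0, 6) facing right
step 2 (move(3)): (3, 6) facing right
uniquely the one of 64 2-step routes that fits.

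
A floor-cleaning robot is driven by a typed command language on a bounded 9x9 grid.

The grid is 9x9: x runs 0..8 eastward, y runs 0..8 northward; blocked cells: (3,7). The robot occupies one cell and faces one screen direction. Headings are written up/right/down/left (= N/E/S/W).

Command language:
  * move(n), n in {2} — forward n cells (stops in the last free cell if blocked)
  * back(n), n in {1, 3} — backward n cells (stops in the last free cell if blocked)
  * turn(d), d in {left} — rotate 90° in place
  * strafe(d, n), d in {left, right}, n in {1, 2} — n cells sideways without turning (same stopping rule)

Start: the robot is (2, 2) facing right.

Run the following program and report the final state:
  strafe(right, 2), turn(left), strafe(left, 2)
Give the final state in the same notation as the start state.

(0, 0) facing up

initial: (2, 2) facing right
t=1 strafe(right, 2) ⇒ (2, 0) facing right
t=2 turn(left) ⇒ (2, 0) facing up
t=3 strafe(left, 2) ⇒ (0, 0) facing up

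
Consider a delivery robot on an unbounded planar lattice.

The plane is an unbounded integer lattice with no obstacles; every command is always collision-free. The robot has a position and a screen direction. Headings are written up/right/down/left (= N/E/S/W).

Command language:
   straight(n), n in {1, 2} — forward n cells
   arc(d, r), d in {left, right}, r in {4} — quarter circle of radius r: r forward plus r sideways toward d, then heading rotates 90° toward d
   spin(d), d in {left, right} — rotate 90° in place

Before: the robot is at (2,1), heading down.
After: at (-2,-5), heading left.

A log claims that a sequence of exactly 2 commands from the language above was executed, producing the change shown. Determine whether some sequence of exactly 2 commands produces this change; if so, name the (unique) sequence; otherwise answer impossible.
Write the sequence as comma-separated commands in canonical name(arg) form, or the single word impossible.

key: position moved to (-2,-5) AND the heading swung to W — translation plus rotation needed
t0: at (2,1), heading down
1. straight(2) → at (2,-1), heading down
2. arc(right, 4) → at (-2,-5), heading left
uniquely the one of 36 2-step routes that fits.

straight(2), arc(right, 4)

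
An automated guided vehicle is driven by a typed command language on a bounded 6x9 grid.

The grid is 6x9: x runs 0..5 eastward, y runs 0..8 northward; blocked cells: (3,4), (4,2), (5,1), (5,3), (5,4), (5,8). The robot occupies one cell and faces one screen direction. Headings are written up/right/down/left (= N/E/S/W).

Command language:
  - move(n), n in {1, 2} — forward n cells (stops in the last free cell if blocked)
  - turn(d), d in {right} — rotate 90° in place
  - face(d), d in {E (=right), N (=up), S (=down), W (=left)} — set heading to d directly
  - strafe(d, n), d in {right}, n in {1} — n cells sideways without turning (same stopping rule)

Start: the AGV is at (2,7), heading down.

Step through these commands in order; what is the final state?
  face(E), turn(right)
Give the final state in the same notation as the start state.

begin: at (2,7), heading down
t=1 face(E) ⇒ at (2,7), heading right
t=2 turn(right) ⇒ at (2,7), heading down

at (2,7), heading down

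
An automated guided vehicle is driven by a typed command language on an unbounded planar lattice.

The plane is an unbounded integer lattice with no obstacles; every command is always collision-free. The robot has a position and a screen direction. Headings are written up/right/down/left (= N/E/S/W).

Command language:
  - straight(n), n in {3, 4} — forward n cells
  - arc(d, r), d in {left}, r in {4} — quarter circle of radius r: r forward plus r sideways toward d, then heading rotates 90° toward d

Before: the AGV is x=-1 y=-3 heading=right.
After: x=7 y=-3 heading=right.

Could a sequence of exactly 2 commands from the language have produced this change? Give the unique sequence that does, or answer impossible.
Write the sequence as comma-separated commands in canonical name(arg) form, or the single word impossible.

straight(4), straight(4)

key: heading stays E — no command in the sequence turns
from: x=-1 y=-3 heading=right
step 1 (straight(4)): x=3 y=-3 heading=right
step 2 (straight(4)): x=7 y=-3 heading=right
all 9 alternatives checked — unique.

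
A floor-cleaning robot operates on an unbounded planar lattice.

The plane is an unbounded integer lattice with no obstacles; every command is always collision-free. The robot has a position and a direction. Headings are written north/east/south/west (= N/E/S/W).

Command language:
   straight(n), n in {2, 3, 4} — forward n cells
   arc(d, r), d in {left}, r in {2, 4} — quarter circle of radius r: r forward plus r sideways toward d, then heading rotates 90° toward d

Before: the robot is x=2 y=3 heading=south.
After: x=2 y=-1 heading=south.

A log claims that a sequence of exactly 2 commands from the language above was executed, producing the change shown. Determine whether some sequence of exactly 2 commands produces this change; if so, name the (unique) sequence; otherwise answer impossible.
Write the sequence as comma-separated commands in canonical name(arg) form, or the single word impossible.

straight(2), straight(2)

key: still facing S at the end — nothing in the sequence rotates
initial: x=2 y=3 heading=south
step 1 (straight(2)): x=2 y=1 heading=south
step 2 (straight(2)): x=2 y=-1 heading=south
no other 2-command option fits: unique.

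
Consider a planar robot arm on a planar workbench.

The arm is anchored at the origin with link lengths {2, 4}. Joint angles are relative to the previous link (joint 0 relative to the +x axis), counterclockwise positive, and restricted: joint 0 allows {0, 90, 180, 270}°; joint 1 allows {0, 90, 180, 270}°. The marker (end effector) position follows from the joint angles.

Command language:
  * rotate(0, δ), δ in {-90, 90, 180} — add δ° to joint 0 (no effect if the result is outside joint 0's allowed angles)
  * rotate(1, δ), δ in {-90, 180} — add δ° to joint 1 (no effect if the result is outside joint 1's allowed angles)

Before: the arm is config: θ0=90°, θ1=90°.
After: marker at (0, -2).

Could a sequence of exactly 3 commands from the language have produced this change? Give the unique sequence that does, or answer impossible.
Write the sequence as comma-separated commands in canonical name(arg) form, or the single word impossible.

rotate(1, -90), rotate(1, -90), rotate(1, -90)

t0: config: θ0=90°, θ1=90°
step 1 (rotate(1, -90)): config: θ0=90°, θ1=0°
step 2 (rotate(1, -90)): config: θ0=90°, θ1=270°
step 3 (rotate(1, -90)): config: θ0=90°, θ1=180°
all 125 alternatives checked — unique.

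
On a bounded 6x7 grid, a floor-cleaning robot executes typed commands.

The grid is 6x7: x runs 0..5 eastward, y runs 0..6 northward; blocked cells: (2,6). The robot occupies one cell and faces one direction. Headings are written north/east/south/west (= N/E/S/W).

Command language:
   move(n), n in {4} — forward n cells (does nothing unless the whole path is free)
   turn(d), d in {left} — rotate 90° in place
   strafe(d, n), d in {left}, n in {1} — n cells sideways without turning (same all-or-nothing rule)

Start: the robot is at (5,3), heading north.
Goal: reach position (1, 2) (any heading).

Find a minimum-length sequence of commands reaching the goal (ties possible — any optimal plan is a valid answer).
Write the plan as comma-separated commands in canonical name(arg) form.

begin: at (5,3), heading north
[1] after turn(left): at (5,3), heading west
[2] after strafe(left, 1): at (5,2), heading west
[3] after move(4): at (1,2), heading west
no 2-step plan works, so 3 is optimal.

turn(left), strafe(left, 1), move(4)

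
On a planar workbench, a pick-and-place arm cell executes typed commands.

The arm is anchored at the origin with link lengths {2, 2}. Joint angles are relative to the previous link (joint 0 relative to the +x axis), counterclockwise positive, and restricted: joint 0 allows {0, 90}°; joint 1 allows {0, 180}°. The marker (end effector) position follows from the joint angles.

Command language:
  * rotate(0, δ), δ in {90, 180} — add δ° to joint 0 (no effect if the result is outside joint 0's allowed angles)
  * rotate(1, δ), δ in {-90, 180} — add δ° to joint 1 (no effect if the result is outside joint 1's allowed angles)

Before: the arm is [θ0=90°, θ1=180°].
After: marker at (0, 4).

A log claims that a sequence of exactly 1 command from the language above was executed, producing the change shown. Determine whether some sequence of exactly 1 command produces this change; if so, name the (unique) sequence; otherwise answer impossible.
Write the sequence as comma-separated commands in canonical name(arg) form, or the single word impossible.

rotate(1, 180)

start: [θ0=90°, θ1=180°]
step 1 (rotate(1, 180)): [θ0=90°, θ1=0°]
no other 1-command option fits: unique.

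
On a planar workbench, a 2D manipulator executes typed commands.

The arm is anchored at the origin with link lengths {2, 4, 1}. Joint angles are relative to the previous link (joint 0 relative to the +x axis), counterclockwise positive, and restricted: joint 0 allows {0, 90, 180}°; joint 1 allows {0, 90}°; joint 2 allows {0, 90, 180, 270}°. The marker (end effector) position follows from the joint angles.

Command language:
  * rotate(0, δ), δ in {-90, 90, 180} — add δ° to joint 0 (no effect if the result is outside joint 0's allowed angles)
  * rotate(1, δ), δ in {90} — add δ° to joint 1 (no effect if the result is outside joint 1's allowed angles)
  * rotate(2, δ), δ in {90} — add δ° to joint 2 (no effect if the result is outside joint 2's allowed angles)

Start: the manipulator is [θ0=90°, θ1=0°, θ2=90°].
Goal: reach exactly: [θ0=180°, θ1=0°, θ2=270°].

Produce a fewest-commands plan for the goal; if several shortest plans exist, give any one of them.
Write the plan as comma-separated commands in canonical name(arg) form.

rotate(2, 90), rotate(2, 90), rotate(0, 90)

begin: [θ0=90°, θ1=0°, θ2=90°]
1. rotate(2, 90) → [θ0=90°, θ1=0°, θ2=180°]
2. rotate(2, 90) → [θ0=90°, θ1=0°, θ2=270°]
3. rotate(0, 90) → [θ0=180°, θ1=0°, θ2=270°]
nothing shorter than 3 reaches the goal.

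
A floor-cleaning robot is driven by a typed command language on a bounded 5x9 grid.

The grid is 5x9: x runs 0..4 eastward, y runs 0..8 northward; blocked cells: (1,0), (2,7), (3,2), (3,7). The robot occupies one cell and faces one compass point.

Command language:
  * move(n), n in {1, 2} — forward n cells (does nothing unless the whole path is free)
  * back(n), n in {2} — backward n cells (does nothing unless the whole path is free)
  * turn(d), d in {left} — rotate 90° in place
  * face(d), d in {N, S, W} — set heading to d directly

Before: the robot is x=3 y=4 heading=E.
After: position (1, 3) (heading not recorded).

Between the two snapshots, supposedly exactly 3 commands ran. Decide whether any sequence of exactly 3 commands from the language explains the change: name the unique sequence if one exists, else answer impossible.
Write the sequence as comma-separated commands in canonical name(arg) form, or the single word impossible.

back(2), face(S), move(1)

key: order matters: swapping back(2) and move(1) lands elsewhere
from: x=3 y=4 heading=E
t=1 back(2) ⇒ x=1 y=4 heading=E
t=2 face(S) ⇒ x=1 y=4 heading=S
t=3 move(1) ⇒ x=1 y=3 heading=S
no rival 3-sequence matches.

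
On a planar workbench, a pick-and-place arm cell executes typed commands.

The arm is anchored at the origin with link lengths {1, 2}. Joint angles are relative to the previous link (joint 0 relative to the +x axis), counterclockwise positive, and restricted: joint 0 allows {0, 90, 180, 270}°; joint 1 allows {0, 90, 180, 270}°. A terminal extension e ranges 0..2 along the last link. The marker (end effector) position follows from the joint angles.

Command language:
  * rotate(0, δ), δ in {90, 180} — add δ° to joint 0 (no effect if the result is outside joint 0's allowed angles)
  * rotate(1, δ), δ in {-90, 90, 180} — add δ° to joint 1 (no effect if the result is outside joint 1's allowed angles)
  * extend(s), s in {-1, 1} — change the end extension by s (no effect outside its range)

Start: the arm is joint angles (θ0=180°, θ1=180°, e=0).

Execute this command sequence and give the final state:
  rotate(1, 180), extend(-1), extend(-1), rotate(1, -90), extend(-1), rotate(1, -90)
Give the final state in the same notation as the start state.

joint angles (θ0=180°, θ1=180°, e=0)

t0: joint angles (θ0=180°, θ1=180°, e=0)
step 1 (rotate(1, 180)): joint angles (θ0=180°, θ1=0°, e=0)
step 2 (extend(-1)): joint angles (θ0=180°, θ1=0°, e=0)
step 3 (extend(-1)): joint angles (θ0=180°, θ1=0°, e=0)
step 4 (rotate(1, -90)): joint angles (θ0=180°, θ1=270°, e=0)
step 5 (extend(-1)): joint angles (θ0=180°, θ1=270°, e=0)
step 6 (rotate(1, -90)): joint angles (θ0=180°, θ1=180°, e=0)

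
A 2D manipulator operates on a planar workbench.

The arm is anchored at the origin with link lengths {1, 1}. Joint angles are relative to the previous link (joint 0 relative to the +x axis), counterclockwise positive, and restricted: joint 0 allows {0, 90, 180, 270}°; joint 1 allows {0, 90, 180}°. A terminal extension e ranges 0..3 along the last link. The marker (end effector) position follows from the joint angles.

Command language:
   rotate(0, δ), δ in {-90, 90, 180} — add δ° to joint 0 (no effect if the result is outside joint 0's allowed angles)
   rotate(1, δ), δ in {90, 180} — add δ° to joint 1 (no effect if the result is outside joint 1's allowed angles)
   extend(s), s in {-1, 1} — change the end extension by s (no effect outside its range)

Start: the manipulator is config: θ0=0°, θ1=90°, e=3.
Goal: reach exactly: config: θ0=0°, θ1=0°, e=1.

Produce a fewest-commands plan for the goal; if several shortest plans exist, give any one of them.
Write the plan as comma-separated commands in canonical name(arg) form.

start: config: θ0=0°, θ1=90°, e=3
[1] after rotate(1, 90): config: θ0=0°, θ1=180°, e=3
[2] after extend(-1): config: θ0=0°, θ1=180°, e=2
[3] after extend(-1): config: θ0=0°, θ1=180°, e=1
[4] after rotate(1, 180): config: θ0=0°, θ1=0°, e=1
no 3-step plan works, so 4 is optimal.

rotate(1, 90), extend(-1), extend(-1), rotate(1, 180)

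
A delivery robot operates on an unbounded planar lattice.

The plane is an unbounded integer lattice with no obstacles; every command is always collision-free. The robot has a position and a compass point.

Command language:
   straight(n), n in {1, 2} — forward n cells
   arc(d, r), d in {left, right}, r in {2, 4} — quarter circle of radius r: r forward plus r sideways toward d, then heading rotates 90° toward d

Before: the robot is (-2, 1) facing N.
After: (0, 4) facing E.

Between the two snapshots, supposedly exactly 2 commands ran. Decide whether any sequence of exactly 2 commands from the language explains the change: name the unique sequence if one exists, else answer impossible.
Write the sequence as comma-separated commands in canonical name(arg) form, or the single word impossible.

key: cell and facing (now E) both changed — the 2 commands mix motion and turning
start: (-2, 1) facing N
t=1 straight(1) ⇒ (-2, 2) facing N
t=2 arc(right, 2) ⇒ (0, 4) facing E
no other 2-command option fits: unique.

straight(1), arc(right, 2)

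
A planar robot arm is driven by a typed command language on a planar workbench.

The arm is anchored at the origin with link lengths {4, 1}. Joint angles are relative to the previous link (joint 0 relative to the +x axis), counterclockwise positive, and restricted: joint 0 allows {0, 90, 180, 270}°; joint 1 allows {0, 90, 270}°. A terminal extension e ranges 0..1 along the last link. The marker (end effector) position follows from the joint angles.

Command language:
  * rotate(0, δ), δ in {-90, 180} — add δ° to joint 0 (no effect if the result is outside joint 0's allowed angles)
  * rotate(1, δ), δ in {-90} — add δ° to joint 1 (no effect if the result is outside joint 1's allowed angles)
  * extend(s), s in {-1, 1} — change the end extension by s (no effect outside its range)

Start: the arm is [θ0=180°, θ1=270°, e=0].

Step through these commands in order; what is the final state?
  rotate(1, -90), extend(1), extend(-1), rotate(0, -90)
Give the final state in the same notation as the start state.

[θ0=90°, θ1=270°, e=0]

t0: [θ0=180°, θ1=270°, e=0]
step 1 (rotate(1, -90)): [θ0=180°, θ1=270°, e=0]
step 2 (extend(1)): [θ0=180°, θ1=270°, e=1]
step 3 (extend(-1)): [θ0=180°, θ1=270°, e=0]
step 4 (rotate(0, -90)): [θ0=90°, θ1=270°, e=0]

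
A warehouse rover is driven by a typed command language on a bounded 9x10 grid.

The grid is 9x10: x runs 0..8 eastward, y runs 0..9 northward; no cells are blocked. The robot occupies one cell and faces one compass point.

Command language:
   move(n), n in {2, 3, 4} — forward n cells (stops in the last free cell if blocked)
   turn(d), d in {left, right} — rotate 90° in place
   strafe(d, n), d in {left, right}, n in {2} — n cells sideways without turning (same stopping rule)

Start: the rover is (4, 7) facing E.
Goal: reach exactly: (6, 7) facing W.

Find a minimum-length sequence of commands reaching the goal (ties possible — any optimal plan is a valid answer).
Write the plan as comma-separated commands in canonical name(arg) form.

from: (4, 7) facing E
step 1 (turn(left)): (4, 7) facing N
step 2 (strafe(right, 2)): (6, 7) facing N
step 3 (turn(left)): (6, 7) facing W
no 2-step plan works, so 3 is optimal.

turn(left), strafe(right, 2), turn(left)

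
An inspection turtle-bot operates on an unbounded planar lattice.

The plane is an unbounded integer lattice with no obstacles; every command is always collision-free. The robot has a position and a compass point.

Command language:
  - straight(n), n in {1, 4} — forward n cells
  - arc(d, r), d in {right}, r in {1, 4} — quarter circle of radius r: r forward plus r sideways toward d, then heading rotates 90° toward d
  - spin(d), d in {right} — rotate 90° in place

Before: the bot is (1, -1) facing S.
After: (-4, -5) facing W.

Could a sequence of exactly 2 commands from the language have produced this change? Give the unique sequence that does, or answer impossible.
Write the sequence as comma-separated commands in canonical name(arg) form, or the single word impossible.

arc(right, 4), straight(1)

key: position moved to (-4,-5) AND the heading swung to W — translation plus rotation needed
t0: (1, -1) facing S
[1] after arc(right, 4): (-3, -5) facing W
[2] after straight(1): (-4, -5) facing W
no rival 2-sequence matches.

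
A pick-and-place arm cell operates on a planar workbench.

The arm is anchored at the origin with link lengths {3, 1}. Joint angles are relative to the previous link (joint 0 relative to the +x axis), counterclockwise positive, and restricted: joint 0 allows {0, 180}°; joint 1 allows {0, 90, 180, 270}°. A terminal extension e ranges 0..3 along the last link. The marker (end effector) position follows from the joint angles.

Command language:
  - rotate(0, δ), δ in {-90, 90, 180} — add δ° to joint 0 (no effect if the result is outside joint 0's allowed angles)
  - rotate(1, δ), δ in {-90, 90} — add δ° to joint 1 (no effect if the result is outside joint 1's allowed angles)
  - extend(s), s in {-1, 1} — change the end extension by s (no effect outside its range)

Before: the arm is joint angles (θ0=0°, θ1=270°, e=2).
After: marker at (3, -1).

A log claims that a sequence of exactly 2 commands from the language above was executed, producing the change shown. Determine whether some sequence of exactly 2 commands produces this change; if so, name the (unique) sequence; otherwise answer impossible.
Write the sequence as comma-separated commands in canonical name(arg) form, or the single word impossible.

extend(-1), extend(-1)

start: joint angles (θ0=0°, θ1=270°, e=2)
step 1 (extend(-1)): joint angles (θ0=0°, θ1=270°, e=1)
step 2 (extend(-1)): joint angles (θ0=0°, θ1=270°, e=0)
no rival 2-sequence matches.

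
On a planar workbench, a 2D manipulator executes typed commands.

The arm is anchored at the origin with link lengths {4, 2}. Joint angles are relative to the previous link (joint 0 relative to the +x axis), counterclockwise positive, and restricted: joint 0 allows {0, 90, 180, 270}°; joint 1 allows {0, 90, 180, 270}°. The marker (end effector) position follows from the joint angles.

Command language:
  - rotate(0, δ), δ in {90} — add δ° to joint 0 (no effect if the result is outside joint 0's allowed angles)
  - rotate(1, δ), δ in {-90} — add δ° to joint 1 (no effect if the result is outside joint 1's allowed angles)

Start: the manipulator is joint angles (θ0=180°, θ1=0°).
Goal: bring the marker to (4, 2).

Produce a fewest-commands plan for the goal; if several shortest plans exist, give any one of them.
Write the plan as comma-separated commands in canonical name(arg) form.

start: joint angles (θ0=180°, θ1=0°)
step 1 (rotate(1, -90)): joint angles (θ0=180°, θ1=270°)
step 2 (rotate(1, -90)): joint angles (θ0=180°, θ1=180°)
step 3 (rotate(1, -90)): joint angles (θ0=180°, θ1=90°)
step 4 (rotate(0, 90)): joint angles (θ0=270°, θ1=90°)
step 5 (rotate(0, 90)): joint angles (θ0=0°, θ1=90°)
minimal: 5 command(s), checked below 5.

rotate(1, -90), rotate(1, -90), rotate(1, -90), rotate(0, 90), rotate(0, 90)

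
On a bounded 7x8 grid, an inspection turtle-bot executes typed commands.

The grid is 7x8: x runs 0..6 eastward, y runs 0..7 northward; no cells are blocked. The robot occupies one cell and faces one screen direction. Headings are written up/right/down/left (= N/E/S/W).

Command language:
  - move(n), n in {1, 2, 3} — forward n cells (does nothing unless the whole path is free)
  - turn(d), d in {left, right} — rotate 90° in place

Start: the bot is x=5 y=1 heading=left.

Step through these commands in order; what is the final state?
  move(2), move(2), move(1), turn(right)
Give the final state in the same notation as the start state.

x=0 y=1 heading=up

initial: x=5 y=1 heading=left
[1] after move(2): x=3 y=1 heading=left
[2] after move(2): x=1 y=1 heading=left
[3] after move(1): x=0 y=1 heading=left
[4] after turn(right): x=0 y=1 heading=up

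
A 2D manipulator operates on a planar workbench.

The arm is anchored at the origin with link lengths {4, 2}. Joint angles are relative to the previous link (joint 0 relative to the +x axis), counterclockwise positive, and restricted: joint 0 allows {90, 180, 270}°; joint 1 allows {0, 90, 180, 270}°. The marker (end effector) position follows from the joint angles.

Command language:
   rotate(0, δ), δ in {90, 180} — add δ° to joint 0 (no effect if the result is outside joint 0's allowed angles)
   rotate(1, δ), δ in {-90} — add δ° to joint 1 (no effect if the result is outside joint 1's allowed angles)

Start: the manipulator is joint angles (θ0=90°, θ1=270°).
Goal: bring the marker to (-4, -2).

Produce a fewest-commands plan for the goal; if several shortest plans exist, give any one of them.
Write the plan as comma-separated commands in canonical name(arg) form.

rotate(0, 90), rotate(1, -90), rotate(1, -90)

start: joint angles (θ0=90°, θ1=270°)
step 1 (rotate(0, 90)): joint angles (θ0=180°, θ1=270°)
step 2 (rotate(1, -90)): joint angles (θ0=180°, θ1=180°)
step 3 (rotate(1, -90)): joint angles (θ0=180°, θ1=90°)
minimal: 3 command(s), checked below 3.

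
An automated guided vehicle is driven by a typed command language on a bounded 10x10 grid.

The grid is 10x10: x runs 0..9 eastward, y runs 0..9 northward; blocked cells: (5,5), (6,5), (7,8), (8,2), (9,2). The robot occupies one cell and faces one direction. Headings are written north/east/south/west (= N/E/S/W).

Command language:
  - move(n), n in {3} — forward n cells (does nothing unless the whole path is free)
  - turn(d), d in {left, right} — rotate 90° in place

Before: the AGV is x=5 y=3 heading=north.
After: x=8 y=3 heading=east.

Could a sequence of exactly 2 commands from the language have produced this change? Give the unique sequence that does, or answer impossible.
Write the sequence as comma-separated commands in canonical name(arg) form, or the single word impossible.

key: cell and facing (now E) both changed — the 2 commands mix motion and turning
initial: x=5 y=3 heading=north
t=1 turn(right) ⇒ x=5 y=3 heading=east
t=2 move(3) ⇒ x=8 y=3 heading=east
uniquely the one of 9 2-step routes that fits.

turn(right), move(3)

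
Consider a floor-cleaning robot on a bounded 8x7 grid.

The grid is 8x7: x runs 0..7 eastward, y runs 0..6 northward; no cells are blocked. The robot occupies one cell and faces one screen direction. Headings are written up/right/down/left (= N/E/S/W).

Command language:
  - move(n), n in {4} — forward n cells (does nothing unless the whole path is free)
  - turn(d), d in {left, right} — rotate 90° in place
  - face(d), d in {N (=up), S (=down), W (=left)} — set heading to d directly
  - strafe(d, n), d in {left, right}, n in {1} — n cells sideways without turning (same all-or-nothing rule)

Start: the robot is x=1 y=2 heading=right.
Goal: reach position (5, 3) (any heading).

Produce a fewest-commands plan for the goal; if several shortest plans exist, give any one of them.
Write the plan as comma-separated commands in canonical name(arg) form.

initial: x=1 y=2 heading=right
t=1 strafe(left, 1) ⇒ x=1 y=3 heading=right
t=2 move(4) ⇒ x=5 y=3 heading=right
no 1-step plan works, so 2 is optimal.

strafe(left, 1), move(4)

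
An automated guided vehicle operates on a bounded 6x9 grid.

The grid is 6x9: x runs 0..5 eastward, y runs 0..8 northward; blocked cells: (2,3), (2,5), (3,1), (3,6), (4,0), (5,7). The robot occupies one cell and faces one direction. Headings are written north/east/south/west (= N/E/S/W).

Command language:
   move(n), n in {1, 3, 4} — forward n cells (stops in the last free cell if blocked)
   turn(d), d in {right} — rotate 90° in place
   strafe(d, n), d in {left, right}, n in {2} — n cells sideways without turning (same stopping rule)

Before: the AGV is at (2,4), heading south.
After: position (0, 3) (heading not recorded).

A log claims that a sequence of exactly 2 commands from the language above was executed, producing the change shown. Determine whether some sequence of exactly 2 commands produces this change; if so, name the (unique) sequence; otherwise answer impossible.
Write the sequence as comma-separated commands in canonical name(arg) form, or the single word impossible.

key: order matters: swapping strafe(right, 2) and move(1) lands elsewhere
initial: at (2,4), heading south
t=1 strafe(right, 2) ⇒ at (0,4), heading south
t=2 move(1) ⇒ at (0,3), heading south
no rival 2-sequence matches.

strafe(right, 2), move(1)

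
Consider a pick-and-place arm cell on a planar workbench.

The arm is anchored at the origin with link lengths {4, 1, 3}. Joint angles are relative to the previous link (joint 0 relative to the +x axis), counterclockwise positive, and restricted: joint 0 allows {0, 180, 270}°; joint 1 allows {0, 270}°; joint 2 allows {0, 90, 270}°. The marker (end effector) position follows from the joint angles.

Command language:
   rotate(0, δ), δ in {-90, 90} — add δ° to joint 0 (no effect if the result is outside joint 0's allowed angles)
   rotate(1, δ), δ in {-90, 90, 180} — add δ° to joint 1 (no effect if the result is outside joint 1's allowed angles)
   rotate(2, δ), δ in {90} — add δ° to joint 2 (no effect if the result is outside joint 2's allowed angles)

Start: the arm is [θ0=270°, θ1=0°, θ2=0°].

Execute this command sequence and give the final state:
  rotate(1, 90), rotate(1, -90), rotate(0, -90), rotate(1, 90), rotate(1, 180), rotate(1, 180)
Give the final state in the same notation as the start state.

[θ0=180°, θ1=0°, θ2=0°]

t0: [θ0=270°, θ1=0°, θ2=0°]
[1] after rotate(1, 90): [θ0=270°, θ1=0°, θ2=0°]
[2] after rotate(1, -90): [θ0=270°, θ1=270°, θ2=0°]
[3] after rotate(0, -90): [θ0=180°, θ1=270°, θ2=0°]
[4] after rotate(1, 90): [θ0=180°, θ1=0°, θ2=0°]
[5] after rotate(1, 180): [θ0=180°, θ1=0°, θ2=0°]
[6] after rotate(1, 180): [θ0=180°, θ1=0°, θ2=0°]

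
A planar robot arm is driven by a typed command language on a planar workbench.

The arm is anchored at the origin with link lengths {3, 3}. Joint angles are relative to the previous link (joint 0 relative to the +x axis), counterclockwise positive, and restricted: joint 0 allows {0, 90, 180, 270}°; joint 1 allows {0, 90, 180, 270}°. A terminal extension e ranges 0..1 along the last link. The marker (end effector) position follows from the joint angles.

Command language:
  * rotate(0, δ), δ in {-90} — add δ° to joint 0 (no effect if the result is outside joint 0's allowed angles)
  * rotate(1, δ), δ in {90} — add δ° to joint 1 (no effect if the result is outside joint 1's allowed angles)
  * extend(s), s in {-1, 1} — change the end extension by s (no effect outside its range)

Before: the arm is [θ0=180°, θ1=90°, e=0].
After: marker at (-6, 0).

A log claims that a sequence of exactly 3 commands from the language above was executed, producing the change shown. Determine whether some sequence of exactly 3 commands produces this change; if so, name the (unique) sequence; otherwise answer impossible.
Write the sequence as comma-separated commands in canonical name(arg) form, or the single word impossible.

rotate(1, 90), rotate(1, 90), rotate(1, 90)

from: [θ0=180°, θ1=90°, e=0]
[1] after rotate(1, 90): [θ0=180°, θ1=180°, e=0]
[2] after rotate(1, 90): [θ0=180°, θ1=270°, e=0]
[3] after rotate(1, 90): [θ0=180°, θ1=0°, e=0]
no other 3-command option fits: unique.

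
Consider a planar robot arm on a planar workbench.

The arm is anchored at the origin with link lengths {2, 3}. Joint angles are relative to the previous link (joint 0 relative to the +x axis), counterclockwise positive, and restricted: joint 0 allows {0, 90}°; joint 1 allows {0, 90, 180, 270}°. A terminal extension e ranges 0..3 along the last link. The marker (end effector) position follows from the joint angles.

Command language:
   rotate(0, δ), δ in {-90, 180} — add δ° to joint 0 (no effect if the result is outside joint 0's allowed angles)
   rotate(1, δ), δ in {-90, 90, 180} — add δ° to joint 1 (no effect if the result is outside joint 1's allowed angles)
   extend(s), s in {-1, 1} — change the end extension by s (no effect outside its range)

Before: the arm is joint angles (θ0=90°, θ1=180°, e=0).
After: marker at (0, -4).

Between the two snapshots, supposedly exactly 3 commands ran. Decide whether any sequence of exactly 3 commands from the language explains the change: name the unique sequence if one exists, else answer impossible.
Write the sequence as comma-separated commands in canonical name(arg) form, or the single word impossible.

extend(1), extend(1), extend(1)

initial: joint angles (θ0=90°, θ1=180°, e=0)
t=1 extend(1) ⇒ joint angles (θ0=90°, θ1=180°, e=1)
t=2 extend(1) ⇒ joint angles (θ0=90°, θ1=180°, e=2)
t=3 extend(1) ⇒ joint angles (θ0=90°, θ1=180°, e=3)
no other 3-command option fits: unique.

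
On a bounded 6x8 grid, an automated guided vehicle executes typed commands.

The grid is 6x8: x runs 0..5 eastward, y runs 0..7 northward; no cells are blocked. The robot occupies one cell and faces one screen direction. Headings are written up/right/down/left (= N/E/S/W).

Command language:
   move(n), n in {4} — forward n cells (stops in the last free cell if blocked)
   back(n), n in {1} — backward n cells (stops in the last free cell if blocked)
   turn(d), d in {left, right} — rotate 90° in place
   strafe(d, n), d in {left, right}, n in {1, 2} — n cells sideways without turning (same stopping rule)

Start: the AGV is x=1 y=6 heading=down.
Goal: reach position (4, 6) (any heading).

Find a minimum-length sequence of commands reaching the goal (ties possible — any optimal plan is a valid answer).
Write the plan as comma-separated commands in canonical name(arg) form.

strafe(left, 1), strafe(left, 2)

initial: x=1 y=6 heading=down
1. strafe(left, 1) → x=2 y=6 heading=down
2. strafe(left, 2) → x=4 y=6 heading=down
nothing shorter than 2 reaches the goal.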